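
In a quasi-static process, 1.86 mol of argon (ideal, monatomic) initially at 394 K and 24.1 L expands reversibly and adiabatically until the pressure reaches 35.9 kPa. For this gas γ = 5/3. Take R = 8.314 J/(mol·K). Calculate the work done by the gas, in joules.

P₁ = nRT₁/V₁ = 1.86×8.314×394/24.1 = 253 kPa.
Adiabatic: T₂/T₁ = (P₂/P₁)^((γ−1)/γ) ⇒ T₂ = 394×(0.142)^0.400 = 180 K; V₂ = 77.7 L.
ΔU = nCvΔT = 1.86×12.5×(180−394) = -4950 J.
Q = 0 for an adiabatic process, so W = −ΔU = 4950 J.

4950 J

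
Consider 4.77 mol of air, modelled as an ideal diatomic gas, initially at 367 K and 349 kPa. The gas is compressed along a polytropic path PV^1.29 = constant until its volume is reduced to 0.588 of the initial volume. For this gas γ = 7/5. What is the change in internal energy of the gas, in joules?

6060 J

V₁ = nRT₁/P₁ = 4.77×8.314×367/349 = 41.7 L.
Polytropic n=1.29: T₂ = T₁(V₁/V₂)^(n−1) = 367×(1.70)^0.29 = 428 K; P₂ = P₁(V₁/V₂)^n = 692 kPa.
For an ideal gas ΔU = nCvΔT with Cv = (5/2)R = 20.8 J/(mol·K).
ΔU = 4.77×20.8×(428−367) = 6060 J.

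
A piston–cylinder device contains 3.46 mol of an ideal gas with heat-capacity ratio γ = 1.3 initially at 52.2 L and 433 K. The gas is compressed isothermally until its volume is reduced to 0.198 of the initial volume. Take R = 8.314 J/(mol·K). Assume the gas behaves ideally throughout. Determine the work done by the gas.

-20200 J

P₁ = nRT₁/V₁ = 3.46×8.314×433/52.2 = 239 kPa.
Isothermal: T stays 433 K; PV = const ⇒ V₂ = 10.3 L, P₂ = 1210 kPa.
W = nRT ln(V₂/V₁) = 3.46×8.314×433×ln(0.198) = -20200 J.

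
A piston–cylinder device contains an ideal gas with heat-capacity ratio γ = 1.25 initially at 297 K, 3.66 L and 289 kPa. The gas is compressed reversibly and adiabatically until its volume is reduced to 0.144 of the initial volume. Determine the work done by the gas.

-2640 J

n = P₁V₁/(RT₁) = 289×3.66/(8.314×297) = 0.428 mol.
Adiabatic: TV^(γ−1) = const ⇒ T₂ = 297×(6.94)^0.250 = 482 K; PV^γ = const ⇒ P₂ = 3260 kPa.
ΔU = nCvΔT = 0.428×33.3×(482−297) = 2640 J.
Q = 0 for an adiabatic process, so W = −ΔU = -2640 J.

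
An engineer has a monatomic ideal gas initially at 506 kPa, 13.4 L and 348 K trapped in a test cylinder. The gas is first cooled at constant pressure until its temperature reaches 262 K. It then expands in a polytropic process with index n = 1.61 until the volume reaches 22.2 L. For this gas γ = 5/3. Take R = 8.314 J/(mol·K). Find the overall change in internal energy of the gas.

-5440 J

n = P₁V₁/(RT₁) = 506×13.4/(8.314×348) = 2.34 mol.
Step 1 — Isobaric: P stays 506 kPa; V/T = const ⇒ T₂ = 262 K, V₂ = 10.1 L.
W = PΔV = 506×(10.1−13.4) kPa·L = -1680 J.
ΔU = nCvΔT = 2.34×12.5×(262−348) = -2510 J.
Q = ΔU + W = nCpΔT = -4190 J.
State after step 1: P = 506 kPa, V = 10.1 L, T = 262 K.
Step 2 — Polytropic n=1.61: T₂ = T₁(V₁/V₂)^(n−1) = 262×(0.454)^0.61 = 162 K; P₂ = P₁(V₁/V₂)^n = 142 kPa.
W = (P₁V₁−P₂V₂)/(n−1) = (506×10.1−142×22.2)/0.61 = 3200 J.
ΔU = nCvΔT = 2.34×12.5×(162−262) = -2920 J.
Q = ΔU + W = 272 J.
Net over both steps: W = 1520 J, Q = -3920 J, ΔU = -5440 J.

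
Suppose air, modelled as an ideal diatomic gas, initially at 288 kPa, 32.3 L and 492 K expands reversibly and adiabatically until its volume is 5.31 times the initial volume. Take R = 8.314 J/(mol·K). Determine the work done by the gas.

n = P₁V₁/(RT₁) = 288×32.3/(8.314×492) = 2.27 mol.
Adiabatic: TV^(γ−1) = const ⇒ T₂ = 492×(0.188)^0.400 = 252 K; PV^γ = const ⇒ P₂ = 27.8 kPa.
ΔU = nCvΔT = 2.27×20.8×(252−492) = -11300 J.
Q = 0 for an adiabatic process, so W = −ΔU = 11300 J.

11300 J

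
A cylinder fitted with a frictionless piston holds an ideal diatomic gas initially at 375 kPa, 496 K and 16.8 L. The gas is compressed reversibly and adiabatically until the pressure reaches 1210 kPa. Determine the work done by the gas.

n = P₁V₁/(RT₁) = 375×16.8/(8.314×496) = 1.53 mol.
Adiabatic: T₂/T₁ = (P₂/P₁)^((γ−1)/γ) ⇒ T₂ = 496×(3.23)^0.286 = 693 K; V₂ = 7.28 L.
ΔU = nCvΔT = 1.53×20.8×(693−496) = 6260 J.
Q = 0 for an adiabatic process, so W = −ΔU = -6260 J.

-6260 J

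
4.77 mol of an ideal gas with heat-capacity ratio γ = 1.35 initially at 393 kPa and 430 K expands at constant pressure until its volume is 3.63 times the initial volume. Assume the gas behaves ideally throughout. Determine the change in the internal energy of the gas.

128000 J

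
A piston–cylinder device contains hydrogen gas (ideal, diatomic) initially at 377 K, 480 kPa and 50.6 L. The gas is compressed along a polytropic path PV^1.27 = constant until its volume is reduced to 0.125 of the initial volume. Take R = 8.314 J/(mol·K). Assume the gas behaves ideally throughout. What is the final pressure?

6730 kPa

Polytropic n=1.27: T₂ = T₁(V₁/V₂)^(n−1) = 377×(8.00)^0.27 = 661 K; P₂ = P₁(V₁/V₂)^n = 6730 kPa.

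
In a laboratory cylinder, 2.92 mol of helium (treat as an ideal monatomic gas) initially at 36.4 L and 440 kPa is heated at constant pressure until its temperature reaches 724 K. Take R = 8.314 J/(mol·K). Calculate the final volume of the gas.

T₁ = P₁V₁/(nR) = 440×36.4/(2.92×8.314) = 660 K.
Isobaric: P stays 440 kPa; V/T = const ⇒ T₂ = 724 K, V₂ = 39.9 L.

39.9 L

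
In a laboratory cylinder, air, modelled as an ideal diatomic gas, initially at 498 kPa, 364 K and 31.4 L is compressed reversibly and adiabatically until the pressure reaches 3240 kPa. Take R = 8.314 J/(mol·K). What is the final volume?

8.24 L

Adiabatic: T₂/T₁ = (P₂/P₁)^((γ−1)/γ) ⇒ T₂ = 364×(6.51)^0.286 = 622 K; V₂ = 8.24 L.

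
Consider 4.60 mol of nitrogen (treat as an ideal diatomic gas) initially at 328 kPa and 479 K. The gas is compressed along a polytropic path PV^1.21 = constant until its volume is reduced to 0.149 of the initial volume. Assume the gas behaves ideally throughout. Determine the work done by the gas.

V₁ = nRT₁/P₁ = 4.60×8.314×479/328 = 55.9 L.
Polytropic n=1.21: T₂ = T₁(V₁/V₂)^(n−1) = 479×(6.71)^0.21 = 714 K; P₂ = P₁(V₁/V₂)^n = 3280 kPa.
W = (P₁V₁−P₂V₂)/(n−1) = (328×55.9−3280×8.32)/0.21 = -42900 J.

-42900 J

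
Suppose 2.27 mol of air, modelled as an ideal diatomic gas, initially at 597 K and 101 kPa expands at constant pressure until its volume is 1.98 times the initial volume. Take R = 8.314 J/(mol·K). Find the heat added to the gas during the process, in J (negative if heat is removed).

V₁ = nRT₁/P₁ = 2.27×8.314×597/101 = 112 L.
Isobaric: P stays 101 kPa; V/T = const ⇒ T₂ = 1180 K, V₂ = 221 L.
W = PΔV = 101×(221−112) kPa·L = 11000 J.
ΔU = nCvΔT = 2.27×20.8×(1180−597) = 27600 J.
Q = ΔU + W = nCpΔT = 38600 J.

38600 J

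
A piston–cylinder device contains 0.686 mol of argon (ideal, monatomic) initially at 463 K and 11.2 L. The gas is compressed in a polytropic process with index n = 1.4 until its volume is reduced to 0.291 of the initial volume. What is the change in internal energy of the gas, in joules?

P₁ = nRT₁/V₁ = 0.686×8.314×463/11.2 = 236 kPa.
Polytropic n=1.4: T₂ = T₁(V₁/V₂)^(n−1) = 463×(3.44)^0.40 = 759 K; P₂ = P₁(V₁/V₂)^n = 1330 kPa.
For an ideal gas ΔU = nCvΔT with Cv = (3/2)R = 12.5 J/(mol·K).
ΔU = 0.686×12.5×(759−463) = 2530 J.

2530 J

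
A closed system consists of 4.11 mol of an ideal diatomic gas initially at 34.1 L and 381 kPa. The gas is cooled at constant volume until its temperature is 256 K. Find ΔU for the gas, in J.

-10600 J

T₁ = P₁V₁/(nR) = 381×34.1/(4.11×8.314) = 380 K.
Isochoric: V stays 34.1 L; P/T = const ⇒ T₂ = 256 K, P₂ = 257 kPa.
For an ideal gas ΔU = nCvΔT with Cv = (5/2)R = 20.8 J/(mol·K).
ΔU = 4.11×20.8×(256−380) = -10600 J.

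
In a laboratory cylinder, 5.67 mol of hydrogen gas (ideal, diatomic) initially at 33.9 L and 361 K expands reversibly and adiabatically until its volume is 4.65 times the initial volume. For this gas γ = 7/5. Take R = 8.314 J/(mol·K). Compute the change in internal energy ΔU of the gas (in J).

-19500 J

P₁ = nRT₁/V₁ = 5.67×8.314×361/33.9 = 502 kPa.
Adiabatic: TV^(γ−1) = const ⇒ T₂ = 361×(0.215)^0.400 = 195 K; PV^γ = const ⇒ P₂ = 58.4 kPa.
For an ideal gas ΔU = nCvΔT with Cv = (5/2)R = 20.8 J/(mol·K).
ΔU = 5.67×20.8×(195−361) = -19500 J.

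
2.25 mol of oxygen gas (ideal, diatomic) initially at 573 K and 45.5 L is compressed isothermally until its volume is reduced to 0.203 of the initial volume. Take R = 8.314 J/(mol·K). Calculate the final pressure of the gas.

P₁ = nRT₁/V₁ = 2.25×8.314×573/45.5 = 236 kPa.
Isothermal: T stays 573 K; PV = const ⇒ V₂ = 9.24 L, P₂ = 1160 kPa.

1160 kPa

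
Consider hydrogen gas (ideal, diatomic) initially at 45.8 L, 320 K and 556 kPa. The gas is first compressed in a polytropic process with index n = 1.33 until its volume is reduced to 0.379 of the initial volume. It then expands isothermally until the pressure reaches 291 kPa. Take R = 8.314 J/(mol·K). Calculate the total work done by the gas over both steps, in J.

n = P₁V₁/(RT₁) = 556×45.8/(8.314×320) = 9.57 mol.
Step 1 — Polytropic n=1.33: T₂ = T₁(V₁/V₂)^(n−1) = 320×(2.64)^0.33 = 441 K; P₂ = P₁(V₁/V₂)^n = 2020 kPa.
W = (P₁V₁−P₂V₂)/(n−1) = (556×45.8−2020×17.4)/0.33 = -29100 J.
ΔU = nCvΔT = 9.57×20.8×(441−320) = 24000 J.
Q = ΔU + W = -5100 J.
State after step 1: P = 2020 kPa, V = 17.4 L, T = 441 K.
Step 2 — Isothermal: T stays 441 K; PV = const ⇒ V₂ = 121 L, P₂ = 291 kPa.
ΔU = 0 (ideal gas, T constant).
W = nRT ln(V₂/V₁) = 9.57×8.314×441×ln(6.94) = 68000 J.
Q = ΔU + W = 68000 J.
Net over both steps: W = 38800 J, Q = 62900 J, ΔU = 24000 J.

38800 J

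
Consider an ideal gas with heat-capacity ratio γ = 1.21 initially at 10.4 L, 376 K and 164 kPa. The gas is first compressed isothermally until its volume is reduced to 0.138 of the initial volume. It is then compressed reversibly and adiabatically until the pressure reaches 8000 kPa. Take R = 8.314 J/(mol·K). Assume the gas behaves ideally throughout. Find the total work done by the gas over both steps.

-6560 J

n = P₁V₁/(RT₁) = 164×10.4/(8.314×376) = 0.546 mol.
Step 1 — Isothermal: T stays 376 K; PV = const ⇒ V₂ = 1.44 L, P₂ = 1190 kPa.
ΔU = 0 (ideal gas, T constant).
W = nRT ln(V₂/V₁) = 0.546×8.314×376×ln(0.138) = -3380 J.
Q = ΔU + W = -3380 J.
State after step 1: P = 1190 kPa, V = 1.44 L, T = 376 K.
Step 2 — Adiabatic: T₂/T₁ = (P₂/P₁)^((γ−1)/γ) ⇒ T₂ = 376×(6.73)^0.174 = 523 K; V₂ = 0.297 L.
ΔU = nCvΔT = 0.546×39.6×(523−376) = 3190 J.
Q = 0 for an adiabatic process, so W = −ΔU = -3190 J.
Net over both steps: W = -6560 J, Q = -3380 J, ΔU = 3190 J.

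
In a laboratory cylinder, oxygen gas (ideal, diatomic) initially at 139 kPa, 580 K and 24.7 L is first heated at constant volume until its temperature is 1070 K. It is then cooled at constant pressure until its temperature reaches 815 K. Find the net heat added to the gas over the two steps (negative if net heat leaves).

n = P₁V₁/(RT₁) = 139×24.7/(8.314×580) = 0.712 mol.
Step 1 — Isochoric: V stays 24.7 L; P/T = const ⇒ T₂ = 1070 K, P₂ = 256 kPa.
W = 0 (no volume change).
ΔU = nCvΔT = 0.712×20.8×(1070−580) = 7250 J.
Q = ΔU = 7250 J.
State after step 1: P = 256 kPa, V = 24.7 L, T = 1070 K.
Step 2 — Isobaric: P stays 256 kPa; V/T = const ⇒ T₂ = 815 K, V₂ = 18.8 L.
W = PΔV = 256×(18.8−24.7) kPa·L = -1510 J.
ΔU = nCvΔT = 0.712×20.8×(815−1070) = -3770 J.
Q = ΔU + W = nCpΔT = -5280 J.
Net over both steps: W = -1510 J, Q = 1970 J, ΔU = 3480 J.

1970 J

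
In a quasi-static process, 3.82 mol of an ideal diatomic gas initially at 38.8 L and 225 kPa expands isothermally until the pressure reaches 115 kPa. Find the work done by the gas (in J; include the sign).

T₁ = P₁V₁/(nR) = 225×38.8/(3.82×8.314) = 275 K.
Isothermal: T stays 275 K; PV = const ⇒ V₂ = 75.9 L, P₂ = 115 kPa.
W = nRT ln(V₂/V₁) = 3.82×8.314×275×ln(1.96) = 5860 J.

5860 J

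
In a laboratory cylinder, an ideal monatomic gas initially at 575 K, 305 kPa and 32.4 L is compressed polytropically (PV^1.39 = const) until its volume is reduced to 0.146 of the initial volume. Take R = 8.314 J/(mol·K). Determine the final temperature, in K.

1220 K

Polytropic n=1.39: T₂ = T₁(V₁/V₂)^(n−1) = 575×(6.85)^0.39 = 1220 K; P₂ = P₁(V₁/V₂)^n = 4420 kPa.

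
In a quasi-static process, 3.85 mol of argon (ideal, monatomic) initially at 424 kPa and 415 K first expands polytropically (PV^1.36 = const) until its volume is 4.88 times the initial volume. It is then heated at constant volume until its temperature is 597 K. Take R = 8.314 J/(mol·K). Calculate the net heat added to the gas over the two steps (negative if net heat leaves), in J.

24800 J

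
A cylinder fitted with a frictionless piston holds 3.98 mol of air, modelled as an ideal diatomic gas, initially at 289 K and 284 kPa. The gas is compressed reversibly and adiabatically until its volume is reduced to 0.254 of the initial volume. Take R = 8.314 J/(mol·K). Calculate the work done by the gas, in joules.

V₁ = nRT₁/P₁ = 3.98×8.314×289/284 = 33.7 L.
Adiabatic: TV^(γ−1) = const ⇒ T₂ = 289×(3.94)^0.400 = 500 K; PV^γ = const ⇒ P₂ = 1930 kPa.
ΔU = nCvΔT = 3.98×20.8×(500−289) = 17500 J.
Q = 0 for an adiabatic process, so W = −ΔU = -17500 J.

-17500 J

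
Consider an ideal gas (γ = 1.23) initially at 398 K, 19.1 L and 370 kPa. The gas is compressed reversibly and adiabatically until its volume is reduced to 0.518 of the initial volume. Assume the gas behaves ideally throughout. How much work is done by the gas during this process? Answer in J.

-5020 J

n = P₁V₁/(RT₁) = 370×19.1/(8.314×398) = 2.14 mol.
Adiabatic: TV^(γ−1) = const ⇒ T₂ = 398×(1.93)^0.230 = 463 K; PV^γ = const ⇒ P₂ = 831 kPa.
ΔU = nCvΔT = 2.14×36.1×(463−398) = 5020 J.
Q = 0 for an adiabatic process, so W = −ΔU = -5020 J.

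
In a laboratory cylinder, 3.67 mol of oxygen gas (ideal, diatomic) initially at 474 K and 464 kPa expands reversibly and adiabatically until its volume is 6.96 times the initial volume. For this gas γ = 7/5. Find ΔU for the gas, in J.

-19500 J

V₁ = nRT₁/P₁ = 3.67×8.314×474/464 = 31.2 L.
Adiabatic: TV^(γ−1) = const ⇒ T₂ = 474×(0.144)^0.400 = 218 K; PV^γ = const ⇒ P₂ = 30.7 kPa.
For an ideal gas ΔU = nCvΔT with Cv = (5/2)R = 20.8 J/(mol·K).
ΔU = 3.67×20.8×(218−474) = -19500 J.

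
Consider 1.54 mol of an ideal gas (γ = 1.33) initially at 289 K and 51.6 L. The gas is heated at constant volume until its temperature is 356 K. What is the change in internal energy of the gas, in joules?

P₁ = nRT₁/V₁ = 1.54×8.314×289/51.6 = 71.7 kPa.
Isochoric: V stays 51.6 L; P/T = const ⇒ T₂ = 356 K, P₂ = 88.3 kPa.
For an ideal gas ΔU = nCvΔT with Cv = R/(γ−1) = 25.2 J/(mol·K).
ΔU = 1.54×25.2×(356−289) = 2600 J.

2600 J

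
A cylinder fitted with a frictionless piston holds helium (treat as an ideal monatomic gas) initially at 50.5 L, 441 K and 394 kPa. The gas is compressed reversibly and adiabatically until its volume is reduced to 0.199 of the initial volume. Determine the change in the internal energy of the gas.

n = P₁V₁/(RT₁) = 394×50.5/(8.314×441) = 5.43 mol.
Adiabatic: TV^(γ−1) = const ⇒ T₂ = 441×(5.03)^0.667 = 1290 K; PV^γ = const ⇒ P₂ = 5810 kPa.
For an ideal gas ΔU = nCvΔT with Cv = (3/2)R = 12.5 J/(mol·K).
ΔU = 5.43×12.5×(1290−441) = 57700 J.

57700 J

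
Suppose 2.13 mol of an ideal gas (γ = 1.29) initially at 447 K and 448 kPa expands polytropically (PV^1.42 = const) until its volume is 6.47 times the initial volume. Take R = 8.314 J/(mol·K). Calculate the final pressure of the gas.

V₁ = nRT₁/P₁ = 2.13×8.314×447/448 = 17.7 L.
Polytropic n=1.42: T₂ = T₁(V₁/V₂)^(n−1) = 447×(0.155)^0.42 = 204 K; P₂ = P₁(V₁/V₂)^n = 31.6 kPa.

31.6 kPa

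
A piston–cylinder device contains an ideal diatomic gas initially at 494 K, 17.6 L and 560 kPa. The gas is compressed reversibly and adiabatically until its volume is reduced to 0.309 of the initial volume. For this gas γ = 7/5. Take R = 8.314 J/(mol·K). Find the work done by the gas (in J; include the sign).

n = P₁V₁/(RT₁) = 560×17.6/(8.314×494) = 2.40 mol.
Adiabatic: TV^(γ−1) = const ⇒ T₂ = 494×(3.24)^0.400 = 790 K; PV^γ = const ⇒ P₂ = 2900 kPa.
ΔU = nCvΔT = 2.40×20.8×(790−494) = 14800 J.
Q = 0 for an adiabatic process, so W = −ΔU = -14800 J.

-14800 J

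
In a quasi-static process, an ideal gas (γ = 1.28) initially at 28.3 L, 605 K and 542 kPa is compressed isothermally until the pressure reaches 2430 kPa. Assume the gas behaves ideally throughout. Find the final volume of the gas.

Isothermal: T stays 605 K; PV = const ⇒ V₂ = 6.31 L, P₂ = 2430 kPa.

6.31 L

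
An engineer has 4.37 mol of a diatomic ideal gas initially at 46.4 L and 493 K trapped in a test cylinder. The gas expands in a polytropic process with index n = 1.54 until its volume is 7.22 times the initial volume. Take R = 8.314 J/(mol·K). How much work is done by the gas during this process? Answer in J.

21800 J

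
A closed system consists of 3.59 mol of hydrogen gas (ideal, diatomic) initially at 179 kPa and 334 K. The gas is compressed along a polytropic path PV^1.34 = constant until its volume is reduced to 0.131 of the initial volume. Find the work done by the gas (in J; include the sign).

V₁ = nRT₁/P₁ = 3.59×8.314×334/179 = 55.7 L.
Polytropic n=1.34: T₂ = T₁(V₁/V₂)^(n−1) = 334×(7.63)^0.34 = 667 K; P₂ = P₁(V₁/V₂)^n = 2730 kPa.
W = (P₁V₁−P₂V₂)/(n−1) = (179×55.7−2730×7.30)/0.34 = -29200 J.

-29200 J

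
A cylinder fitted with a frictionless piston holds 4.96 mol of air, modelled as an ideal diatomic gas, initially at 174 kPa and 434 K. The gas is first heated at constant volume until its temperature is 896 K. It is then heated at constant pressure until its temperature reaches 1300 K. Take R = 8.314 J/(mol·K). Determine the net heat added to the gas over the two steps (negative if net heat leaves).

V₁ = nRT₁/P₁ = 4.96×8.314×434/174 = 103 L.
Step 1 — Isochoric: V stays 103 L; P/T = const ⇒ T₂ = 896 K, P₂ = 359 kPa.
W = 0 (no volume change).
ΔU = nCvΔT = 4.96×20.8×(896−434) = 47600 J.
Q = ΔU = 47600 J.
State after step 1: P = 359 kPa, V = 103 L, T = 896 K.
Step 2 — Isobaric: P stays 359 kPa; V/T = const ⇒ T₂ = 1300 K, V₂ = 149 L.
W = PΔV = 359×(149−103) kPa·L = 16700 J.
ΔU = nCvΔT = 4.96×20.8×(1300−896) = 41600 J.
Q = ΔU + W = nCpΔT = 58300 J.
Net over both steps: W = 16700 J, Q = 106000 J, ΔU = 89300 J.

106000 J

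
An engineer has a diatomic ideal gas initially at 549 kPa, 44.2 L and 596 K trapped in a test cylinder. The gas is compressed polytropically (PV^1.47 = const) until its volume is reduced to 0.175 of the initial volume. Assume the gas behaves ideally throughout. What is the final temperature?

Polytropic n=1.47: T₂ = T₁(V₁/V₂)^(n−1) = 596×(5.71)^0.47 = 1350 K; P₂ = P₁(V₁/V₂)^n = 7120 kPa.

1350 K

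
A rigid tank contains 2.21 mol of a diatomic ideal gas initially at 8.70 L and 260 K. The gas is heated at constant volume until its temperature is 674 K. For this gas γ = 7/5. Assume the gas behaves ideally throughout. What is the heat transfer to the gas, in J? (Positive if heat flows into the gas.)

P₁ = nRT₁/V₁ = 2.21×8.314×260/8.70 = 549 kPa.
Isochoric: V stays 8.70 L; P/T = const ⇒ T₂ = 674 K, P₂ = 1420 kPa.
W = 0 (no volume change).
ΔU = nCvΔT = 2.21×20.8×(674−260) = 19000 J.
Q = ΔU = 19000 J.

19000 J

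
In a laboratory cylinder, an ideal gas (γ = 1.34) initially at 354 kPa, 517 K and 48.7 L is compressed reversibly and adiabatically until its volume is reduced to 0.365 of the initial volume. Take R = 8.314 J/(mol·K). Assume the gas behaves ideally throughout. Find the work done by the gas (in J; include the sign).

-20700 J

n = P₁V₁/(RT₁) = 354×48.7/(8.314×517) = 4.01 mol.
Adiabatic: TV^(γ−1) = const ⇒ T₂ = 517×(2.74)^0.340 = 728 K; PV^γ = const ⇒ P₂ = 1370 kPa.
ΔU = nCvΔT = 4.01×24.5×(728−517) = 20700 J.
Q = 0 for an adiabatic process, so W = −ΔU = -20700 J.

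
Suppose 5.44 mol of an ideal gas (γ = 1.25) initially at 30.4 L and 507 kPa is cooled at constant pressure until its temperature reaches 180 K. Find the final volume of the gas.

16.1 L

T₁ = P₁V₁/(nR) = 507×30.4/(5.44×8.314) = 341 K.
Isobaric: P stays 507 kPa; V/T = const ⇒ T₂ = 180 K, V₂ = 16.1 L.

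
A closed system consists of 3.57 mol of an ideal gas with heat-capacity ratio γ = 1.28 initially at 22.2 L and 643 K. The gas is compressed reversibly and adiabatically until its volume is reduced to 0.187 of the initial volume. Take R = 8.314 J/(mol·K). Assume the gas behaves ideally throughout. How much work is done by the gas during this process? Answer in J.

-40800 J

P₁ = nRT₁/V₁ = 3.57×8.314×643/22.2 = 860 kPa.
Adiabatic: TV^(γ−1) = const ⇒ T₂ = 643×(5.35)^0.280 = 1030 K; PV^γ = const ⇒ P₂ = 7350 kPa.
ΔU = nCvΔT = 3.57×29.7×(1030−643) = 40800 J.
Q = 0 for an adiabatic process, so W = −ΔU = -40800 J.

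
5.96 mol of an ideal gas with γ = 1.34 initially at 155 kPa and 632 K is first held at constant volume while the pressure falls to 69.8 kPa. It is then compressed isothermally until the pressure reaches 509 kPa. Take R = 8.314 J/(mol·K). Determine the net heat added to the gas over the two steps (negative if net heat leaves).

-78600 J

V₁ = nRT₁/P₁ = 5.96×8.314×632/155 = 202 L.
Step 1 — Isochoric: V stays 202 L; P/T = const ⇒ T₂ = 285 K, P₂ = 69.8 kPa.
W = 0 (no volume change).
ΔU = nCvΔT = 5.96×24.5×(285−632) = -50600 J.
Q = ΔU = -50600 J.
State after step 1: P = 69.8 kPa, V = 202 L, T = 285 K.
Step 2 — Isothermal: T stays 285 K; PV = const ⇒ V₂ = 27.7 L, P₂ = 509 kPa.
ΔU = 0 (ideal gas, T constant).
W = nRT ln(V₂/V₁) = 5.96×8.314×285×ln(0.137) = -28000 J.
Q = ΔU + W = -28000 J.
Net over both steps: W = -28000 J, Q = -78600 J, ΔU = -50600 J.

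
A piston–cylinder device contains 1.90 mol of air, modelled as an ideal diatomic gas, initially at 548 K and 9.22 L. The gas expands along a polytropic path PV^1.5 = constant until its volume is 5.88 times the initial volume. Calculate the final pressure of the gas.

P₁ = nRT₁/V₁ = 1.90×8.314×548/9.22 = 939 kPa.
Polytropic n=1.5: T₂ = T₁(V₁/V₂)^(n−1) = 548×(0.170)^0.50 = 226 K; P₂ = P₁(V₁/V₂)^n = 65.8 kPa.

65.8 kPa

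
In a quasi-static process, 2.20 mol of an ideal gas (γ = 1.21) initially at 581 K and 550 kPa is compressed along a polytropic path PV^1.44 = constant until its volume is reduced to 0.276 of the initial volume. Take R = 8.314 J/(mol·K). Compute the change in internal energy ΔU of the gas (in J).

V₁ = nRT₁/P₁ = 2.20×8.314×581/550 = 19.3 L.
Polytropic n=1.44: T₂ = T₁(V₁/V₂)^(n−1) = 581×(3.62)^0.44 = 1020 K; P₂ = P₁(V₁/V₂)^n = 3510 kPa.
For an ideal gas ΔU = nCvΔT with Cv = R/(γ−1) = 39.6 J/(mol·K).
ΔU = 2.20×39.6×(1020−581) = 38600 J.

38600 J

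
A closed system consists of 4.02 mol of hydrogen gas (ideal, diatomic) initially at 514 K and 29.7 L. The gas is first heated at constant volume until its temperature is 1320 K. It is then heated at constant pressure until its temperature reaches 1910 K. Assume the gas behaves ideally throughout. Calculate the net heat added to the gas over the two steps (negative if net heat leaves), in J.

P₁ = nRT₁/V₁ = 4.02×8.314×514/29.7 = 578 kPa.
Step 1 — Isochoric: V stays 29.7 L; P/T = const ⇒ T₂ = 1320 K, P₂ = 1490 kPa.
W = 0 (no volume change).
ΔU = nCvΔT = 4.02×20.8×(1320−514) = 67300 J.
Q = ΔU = 67300 J.
State after step 1: P = 1490 kPa, V = 29.7 L, T = 1320 K.
Step 2 — Isobaric: P stays 1490 kPa; V/T = const ⇒ T₂ = 1910 K, V₂ = 43.0 L.
W = PΔV = 1490×(43.0−29.7) kPa·L = 19700 J.
ΔU = nCvΔT = 4.02×20.8×(1910−1320) = 49300 J.
Q = ΔU + W = nCpΔT = 69000 J.
Net over both steps: W = 19700 J, Q = 136000 J, ΔU = 117000 J.

136000 J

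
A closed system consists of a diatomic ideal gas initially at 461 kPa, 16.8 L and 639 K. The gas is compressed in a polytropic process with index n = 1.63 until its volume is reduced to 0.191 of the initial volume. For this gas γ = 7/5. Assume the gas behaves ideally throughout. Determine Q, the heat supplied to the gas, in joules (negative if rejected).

13000 J

n = P₁V₁/(RT₁) = 461×16.8/(8.314×639) = 1.46 mol.
Polytropic n=1.63: T₂ = T₁(V₁/V₂)^(n−1) = 639×(5.24)^0.63 = 1810 K; P₂ = P₁(V₁/V₂)^n = 6850 kPa.
W = (P₁V₁−P₂V₂)/(n−1) = (461×16.8−6850×3.21)/0.63 = -22600 J.
ΔU = nCvΔT = 1.46×20.8×(1810−639) = 35600 J.
Q = ΔU + W = 13000 J.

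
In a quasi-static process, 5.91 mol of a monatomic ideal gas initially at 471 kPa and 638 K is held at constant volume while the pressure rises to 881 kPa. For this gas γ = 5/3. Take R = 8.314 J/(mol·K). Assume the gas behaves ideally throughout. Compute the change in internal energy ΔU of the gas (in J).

40900 J

V₁ = nRT₁/P₁ = 5.91×8.314×638/471 = 66.6 L.
Isochoric: V stays 66.6 L; P/T = const ⇒ T₂ = 1190 K, P₂ = 881 kPa.
For an ideal gas ΔU = nCvΔT with Cv = (3/2)R = 12.5 J/(mol·K).
ΔU = 5.91×12.5×(1190−638) = 40900 J.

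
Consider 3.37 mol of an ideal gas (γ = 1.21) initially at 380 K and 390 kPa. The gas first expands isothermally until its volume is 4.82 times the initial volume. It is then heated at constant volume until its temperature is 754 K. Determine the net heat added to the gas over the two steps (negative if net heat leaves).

66600 J

V₁ = nRT₁/P₁ = 3.37×8.314×380/390 = 27.3 L.
Step 1 — Isothermal: T stays 380 K; PV = const ⇒ V₂ = 132 L, P₂ = 80.9 kPa.
ΔU = 0 (ideal gas, T constant).
W = nRT ln(V₂/V₁) = 3.37×8.314×380×ln(4.82) = 16700 J.
Q = ΔU + W = 16700 J.
State after step 1: P = 80.9 kPa, V = 132 L, T = 380 K.
Step 2 — Isochoric: V stays 132 L; P/T = const ⇒ T₂ = 754 K, P₂ = 161 kPa.
W = 0 (no volume change).
ΔU = nCvΔT = 3.37×39.6×(754−380) = 49900 J.
Q = ΔU = 49900 J.
Net over both steps: W = 16700 J, Q = 66600 J, ΔU = 49900 J.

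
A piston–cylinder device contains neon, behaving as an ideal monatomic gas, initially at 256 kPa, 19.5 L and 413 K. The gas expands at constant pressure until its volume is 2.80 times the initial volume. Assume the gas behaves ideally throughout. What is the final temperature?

1160 K

Isobaric: P stays 256 kPa; V/T = const ⇒ T₂ = 1160 K, V₂ = 54.6 L.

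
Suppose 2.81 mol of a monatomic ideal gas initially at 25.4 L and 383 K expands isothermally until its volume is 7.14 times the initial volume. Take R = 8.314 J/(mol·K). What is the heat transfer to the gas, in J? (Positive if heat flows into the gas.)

17600 J

P₁ = nRT₁/V₁ = 2.81×8.314×383/25.4 = 352 kPa.
Isothermal: T stays 383 K; PV = const ⇒ V₂ = 181 L, P₂ = 49.3 kPa.
ΔU = 0 (ideal gas, T constant).
W = nRT ln(V₂/V₁) = 2.81×8.314×383×ln(7.14) = 17600 J.
Q = ΔU + W = 17600 J.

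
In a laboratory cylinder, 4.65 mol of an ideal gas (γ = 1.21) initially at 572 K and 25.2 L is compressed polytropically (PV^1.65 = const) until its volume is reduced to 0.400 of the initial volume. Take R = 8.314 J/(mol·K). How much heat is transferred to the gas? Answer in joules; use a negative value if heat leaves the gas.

58000 J

P₁ = nRT₁/V₁ = 4.65×8.314×572/25.2 = 878 kPa.
Polytropic n=1.65: T₂ = T₁(V₁/V₂)^(n−1) = 572×(2.50)^0.65 = 1040 K; P₂ = P₁(V₁/V₂)^n = 3980 kPa.
W = (P₁V₁−P₂V₂)/(n−1) = (878×25.2−3980×10.1)/0.65 = -27700 J.
ΔU = nCvΔT = 4.65×39.6×(1040−572) = 85700 J.
Q = ΔU + W = 58000 J.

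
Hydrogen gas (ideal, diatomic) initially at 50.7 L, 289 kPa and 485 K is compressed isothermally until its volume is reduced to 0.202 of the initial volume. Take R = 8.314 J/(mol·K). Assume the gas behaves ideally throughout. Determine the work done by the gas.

-23400 J

n = P₁V₁/(RT₁) = 289×50.7/(8.314×485) = 3.63 mol.
Isothermal: T stays 485 K; PV = const ⇒ V₂ = 10.2 L, P₂ = 1430 kPa.
W = nRT ln(V₂/V₁) = 3.63×8.314×485×ln(0.202) = -23400 J.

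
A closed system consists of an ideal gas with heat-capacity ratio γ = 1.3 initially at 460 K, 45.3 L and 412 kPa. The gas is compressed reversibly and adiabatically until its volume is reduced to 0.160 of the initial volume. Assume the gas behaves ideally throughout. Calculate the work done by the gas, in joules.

-45600 J

n = P₁V₁/(RT₁) = 412×45.3/(8.314×460) = 4.88 mol.
Adiabatic: TV^(γ−1) = const ⇒ T₂ = 460×(6.25)^0.300 = 797 K; PV^γ = const ⇒ P₂ = 4460 kPa.
ΔU = nCvΔT = 4.88×27.7×(797−460) = 45600 J.
Q = 0 for an adiabatic process, so W = −ΔU = -45600 J.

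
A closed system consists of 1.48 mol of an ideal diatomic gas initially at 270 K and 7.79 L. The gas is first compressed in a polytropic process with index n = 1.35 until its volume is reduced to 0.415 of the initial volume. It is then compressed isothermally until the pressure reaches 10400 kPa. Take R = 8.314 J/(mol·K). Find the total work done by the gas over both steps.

-12500 J

P₁ = nRT₁/V₁ = 1.48×8.314×270/7.79 = 426 kPa.
Step 1 — Polytropic n=1.35: T₂ = T₁(V₁/V₂)^(n−1) = 270×(2.41)^0.35 = 367 K; P₂ = P₁(V₁/V₂)^n = 1400 kPa.
W = (P₁V₁−P₂V₂)/(n−1) = (426×7.79−1400×3.23)/0.35 = -3420 J.
ΔU = nCvΔT = 1.48×20.8×(367−270) = 2990 J.
Q = ΔU + W = -428 J.
State after step 1: P = 1400 kPa, V = 3.23 L, T = 367 K.
Step 2 — Isothermal: T stays 367 K; PV = const ⇒ V₂ = 0.435 L, P₂ = 10400 kPa.
ΔU = 0 (ideal gas, T constant).
W = nRT ln(V₂/V₁) = 1.48×8.314×367×ln(0.134) = -9070 J.
Q = ΔU + W = -9070 J.
Net over both steps: W = -12500 J, Q = -9500 J, ΔU = 2990 J.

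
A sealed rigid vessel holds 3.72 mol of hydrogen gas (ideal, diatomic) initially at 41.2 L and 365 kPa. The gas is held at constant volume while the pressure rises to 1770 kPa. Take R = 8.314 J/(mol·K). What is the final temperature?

2360 K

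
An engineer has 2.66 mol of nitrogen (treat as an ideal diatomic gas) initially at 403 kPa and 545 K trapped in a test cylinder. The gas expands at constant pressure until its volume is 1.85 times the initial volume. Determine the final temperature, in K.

V₁ = nRT₁/P₁ = 2.66×8.314×545/403 = 29.9 L.
Isobaric: P stays 403 kPa; V/T = const ⇒ T₂ = 1010 K, V₂ = 55.3 L.

1010 K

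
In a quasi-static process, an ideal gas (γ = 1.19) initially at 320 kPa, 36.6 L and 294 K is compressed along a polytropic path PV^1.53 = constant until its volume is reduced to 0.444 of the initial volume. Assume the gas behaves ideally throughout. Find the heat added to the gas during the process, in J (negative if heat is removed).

n = P₁V₁/(RT₁) = 320×36.6/(8.314×294) = 4.79 mol.
Polytropic n=1.53: T₂ = T₁(V₁/V₂)^(n−1) = 294×(2.25)^0.53 = 452 K; P₂ = P₁(V₁/V₂)^n = 1110 kPa.
W = (P₁V₁−P₂V₂)/(n−1) = (320×36.6−1110×16.3)/0.53 = -11900 J.
ΔU = nCvΔT = 4.79×43.8×(452−294) = 33100 J.
Q = ΔU + W = 21300 J.

21300 J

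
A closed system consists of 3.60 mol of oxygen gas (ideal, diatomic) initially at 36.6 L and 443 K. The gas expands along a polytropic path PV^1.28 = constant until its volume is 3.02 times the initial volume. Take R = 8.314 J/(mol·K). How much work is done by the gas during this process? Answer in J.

P₁ = nRT₁/V₁ = 3.60×8.314×443/36.6 = 362 kPa.
Polytropic n=1.28: T₂ = T₁(V₁/V₂)^(n−1) = 443×(0.331)^0.28 = 325 K; P₂ = P₁(V₁/V₂)^n = 88.0 kPa.
W = (P₁V₁−P₂V₂)/(n−1) = (362×36.6−88.0×111)/0.28 = 12600 J.

12600 J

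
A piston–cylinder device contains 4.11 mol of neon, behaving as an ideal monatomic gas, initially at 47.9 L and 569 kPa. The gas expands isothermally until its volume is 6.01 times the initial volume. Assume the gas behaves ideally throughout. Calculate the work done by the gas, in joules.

T₁ = P₁V₁/(nR) = 569×47.9/(4.11×8.314) = 798 K.
Isothermal: T stays 798 K; PV = const ⇒ V₂ = 288 L, P₂ = 94.7 kPa.
W = nRT ln(V₂/V₁) = 4.11×8.314×798×ln(6.01) = 48900 J.

48900 J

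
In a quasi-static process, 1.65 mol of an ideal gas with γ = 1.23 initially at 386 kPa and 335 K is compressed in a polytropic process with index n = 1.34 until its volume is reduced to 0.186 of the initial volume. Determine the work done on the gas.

V₁ = nRT₁/P₁ = 1.65×8.314×335/386 = 11.9 L.
Polytropic n=1.34: T₂ = T₁(V₁/V₂)^(n−1) = 335×(5.38)^0.34 = 593 K; P₂ = P₁(V₁/V₂)^n = 3680 kPa.
W = (P₁V₁−P₂V₂)/(n−1) = (386×11.9−3680×2.21)/0.34 = -10400 J.
Work done on the gas = −W_by = 10400 J.

10400 J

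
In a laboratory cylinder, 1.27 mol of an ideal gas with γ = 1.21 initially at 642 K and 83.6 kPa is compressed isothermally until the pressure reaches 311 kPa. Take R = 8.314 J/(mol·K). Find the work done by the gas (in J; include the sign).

-8910 J

V₁ = nRT₁/P₁ = 1.27×8.314×642/83.6 = 81.1 L.
Isothermal: T stays 642 K; PV = const ⇒ V₂ = 21.8 L, P₂ = 311 kPa.
W = nRT ln(V₂/V₁) = 1.27×8.314×642×ln(0.269) = -8910 J.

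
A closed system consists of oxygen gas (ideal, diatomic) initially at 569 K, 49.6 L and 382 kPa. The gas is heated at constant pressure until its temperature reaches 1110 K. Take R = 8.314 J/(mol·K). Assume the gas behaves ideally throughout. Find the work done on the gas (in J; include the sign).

-18000 J

n = P₁V₁/(RT₁) = 382×49.6/(8.314×569) = 4.01 mol.
Isobaric: P stays 382 kPa; V/T = const ⇒ T₂ = 1110 K, V₂ = 96.8 L.
W = PΔV = 382×(96.8−49.6) kPa·L = 18000 J.
Work done on the gas = −W_by = -18000 J.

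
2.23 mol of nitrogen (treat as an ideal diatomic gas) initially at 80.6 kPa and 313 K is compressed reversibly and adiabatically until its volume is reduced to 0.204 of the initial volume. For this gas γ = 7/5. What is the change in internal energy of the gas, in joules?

V₁ = nRT₁/P₁ = 2.23×8.314×313/80.6 = 72.0 L.
Adiabatic: TV^(γ−1) = const ⇒ T₂ = 313×(4.90)^0.400 = 591 K; PV^γ = const ⇒ P₂ = 746 kPa.
For an ideal gas ΔU = nCvΔT with Cv = (5/2)R = 20.8 J/(mol·K).
ΔU = 2.23×20.8×(591−313) = 12900 J.

12900 J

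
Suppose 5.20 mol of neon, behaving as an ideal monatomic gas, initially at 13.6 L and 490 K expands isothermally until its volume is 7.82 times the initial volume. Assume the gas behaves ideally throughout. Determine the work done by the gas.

43600 J

P₁ = nRT₁/V₁ = 5.20×8.314×490/13.6 = 1560 kPa.
Isothermal: T stays 490 K; PV = const ⇒ V₂ = 106 L, P₂ = 199 kPa.
W = nRT ln(V₂/V₁) = 5.20×8.314×490×ln(7.82) = 43600 J.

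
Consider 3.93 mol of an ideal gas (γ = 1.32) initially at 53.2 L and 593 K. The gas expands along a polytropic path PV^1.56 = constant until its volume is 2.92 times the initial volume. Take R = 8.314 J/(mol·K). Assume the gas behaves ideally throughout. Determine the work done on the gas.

-15600 J

P₁ = nRT₁/V₁ = 3.93×8.314×593/53.2 = 364 kPa.
Polytropic n=1.56: T₂ = T₁(V₁/V₂)^(n−1) = 593×(0.342)^0.56 = 325 K; P₂ = P₁(V₁/V₂)^n = 68.4 kPa.
W = (P₁V₁−P₂V₂)/(n−1) = (364×53.2−68.4×155)/0.56 = 15600 J.
Work done on the gas = −W_by = -15600 J.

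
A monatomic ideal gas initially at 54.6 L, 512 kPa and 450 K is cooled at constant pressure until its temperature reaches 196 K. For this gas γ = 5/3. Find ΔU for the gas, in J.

n = P₁V₁/(RT₁) = 512×54.6/(8.314×450) = 7.47 mol.
Isobaric: P stays 512 kPa; V/T = const ⇒ T₂ = 196 K, V₂ = 23.8 L.
For an ideal gas ΔU = nCvΔT with Cv = (3/2)R = 12.5 J/(mol·K).
ΔU = 7.47×12.5×(196−450) = -23700 J.

-23700 J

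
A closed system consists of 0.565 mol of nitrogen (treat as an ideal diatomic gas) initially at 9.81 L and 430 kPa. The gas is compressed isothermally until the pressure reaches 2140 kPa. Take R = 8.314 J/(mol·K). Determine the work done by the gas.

T₁ = P₁V₁/(nR) = 430×9.81/(0.565×8.314) = 898 K.
Isothermal: T stays 898 K; PV = const ⇒ V₂ = 1.97 L, P₂ = 2140 kPa.
W = nRT ln(V₂/V₁) = 0.565×8.314×898×ln(0.201) = -6770 J.

-6770 J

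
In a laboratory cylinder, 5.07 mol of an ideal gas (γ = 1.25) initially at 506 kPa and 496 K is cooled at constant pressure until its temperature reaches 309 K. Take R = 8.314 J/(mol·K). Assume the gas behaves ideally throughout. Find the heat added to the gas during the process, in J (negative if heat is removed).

V₁ = nRT₁/P₁ = 5.07×8.314×496/506 = 41.3 L.
Isobaric: P stays 506 kPa; V/T = const ⇒ T₂ = 309 K, V₂ = 25.7 L.
W = PΔV = 506×(25.7−41.3) kPa·L = -7880 J.
ΔU = nCvΔT = 5.07×33.3×(309−496) = -31500 J.
Q = ΔU + W = nCpΔT = -39400 J.

-39400 J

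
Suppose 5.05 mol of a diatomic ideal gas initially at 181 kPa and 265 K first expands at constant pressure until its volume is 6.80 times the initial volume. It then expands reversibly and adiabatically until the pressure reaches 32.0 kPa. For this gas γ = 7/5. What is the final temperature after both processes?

1100 K

V₁ = nRT₁/P₁ = 5.05×8.314×265/181 = 61.5 L.
Step 1 — Isobaric: P stays 181 kPa; V/T = const ⇒ T₂ = 1800 K, V₂ = 418 L.
W = PΔV = 181×(418−61.5) kPa·L = 64500 J.
ΔU = nCvΔT = 5.05×20.8×(1800−265) = 161000 J.
Q = ΔU + W = nCpΔT = 226000 J.
State after step 1: P = 181 kPa, V = 418 L, T = 1800 K.
Step 2 — Adiabatic: T₂/T₁ = (P₂/P₁)^((γ−1)/γ) ⇒ T₂ = 1800×(0.177)^0.286 = 1100 K; V₂ = 1440 L.
ΔU = nCvΔT = 5.05×20.8×(1100−1800) = -73900 J.
Q = 0 for an adiabatic process, so W = −ΔU = 73900 J.
Net over both steps: W = 138000 J, Q = 226000 J, ΔU = 87500 J.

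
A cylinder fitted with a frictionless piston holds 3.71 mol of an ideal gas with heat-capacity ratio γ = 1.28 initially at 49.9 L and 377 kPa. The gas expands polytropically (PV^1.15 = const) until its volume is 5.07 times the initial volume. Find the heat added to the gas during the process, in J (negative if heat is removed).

12600 J

T₁ = P₁V₁/(nR) = 377×49.9/(3.71×8.314) = 610 K.
Polytropic n=1.15: T₂ = T₁(V₁/V₂)^(n−1) = 610×(0.197)^0.15 = 478 K; P₂ = P₁(V₁/V₂)^n = 58.3 kPa.
W = (P₁V₁−P₂V₂)/(n−1) = (377×49.9−58.3×253)/0.15 = 27100 J.
ΔU = nCvΔT = 3.71×29.7×(478−610) = -14500 J.
Q = ΔU + W = 12600 J.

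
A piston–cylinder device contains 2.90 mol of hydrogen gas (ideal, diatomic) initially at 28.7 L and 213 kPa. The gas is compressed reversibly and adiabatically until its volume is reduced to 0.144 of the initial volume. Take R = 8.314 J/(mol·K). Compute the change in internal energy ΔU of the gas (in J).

17900 J

T₁ = P₁V₁/(nR) = 213×28.7/(2.90×8.314) = 254 K.
Adiabatic: TV^(γ−1) = const ⇒ T₂ = 254×(6.94)^0.400 = 550 K; PV^γ = const ⇒ P₂ = 3210 kPa.
For an ideal gas ΔU = nCvΔT with Cv = (5/2)R = 20.8 J/(mol·K).
ΔU = 2.90×20.8×(550−254) = 17900 J.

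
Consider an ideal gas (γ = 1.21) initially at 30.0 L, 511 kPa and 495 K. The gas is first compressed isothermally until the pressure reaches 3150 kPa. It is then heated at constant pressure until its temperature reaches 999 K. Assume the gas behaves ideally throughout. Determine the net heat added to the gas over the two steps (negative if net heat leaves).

62100 J

n = P₁V₁/(RT₁) = 511×30.0/(8.314×495) = 3.73 mol.
Step 1 — Isothermal: T stays 495 K; PV = const ⇒ V₂ = 4.87 L, P₂ = 3150 kPa.
ΔU = 0 (ideal gas, T constant).
W = nRT ln(V₂/V₁) = 3.73×8.314×495×ln(0.162) = -27900 J.
Q = ΔU + W = -27900 J.
State after step 1: P = 3150 kPa, V = 4.87 L, T = 495 K.
Step 2 — Isobaric: P stays 3150 kPa; V/T = const ⇒ T₂ = 999 K, V₂ = 9.82 L.
W = PΔV = 3150×(9.82−4.87) kPa·L = 15600 J.
ΔU = nCvΔT = 3.73×39.6×(999−495) = 74300 J.
Q = ΔU + W = nCpΔT = 89900 J.
Net over both steps: W = -12300 J, Q = 62100 J, ΔU = 74300 J.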